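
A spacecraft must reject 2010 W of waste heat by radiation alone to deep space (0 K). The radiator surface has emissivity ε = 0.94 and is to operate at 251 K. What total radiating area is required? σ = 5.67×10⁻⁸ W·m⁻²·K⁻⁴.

P = εσA T⁴ ⇒ A = P/(εσT⁴).
T⁴ = 3.969×10⁹ K⁴.
A = 2010/(0.94 × 5.67×10⁻⁸ × 3.969×10⁹).

A ≈ 9.50 m²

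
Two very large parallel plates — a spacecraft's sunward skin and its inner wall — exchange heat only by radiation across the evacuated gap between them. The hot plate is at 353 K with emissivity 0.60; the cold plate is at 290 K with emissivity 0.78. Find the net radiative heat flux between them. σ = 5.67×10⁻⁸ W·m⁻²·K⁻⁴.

For two infinite grey parallel plates, q = σ(T₁⁴ − T₂⁴)/(1/ε₁ + 1/ε₂ − 1).
T₁⁴ − T₂⁴ = 1.553×10¹⁰ − 7.073×10⁹ = 8.455×10⁹ K⁴.
1/ε₁ + 1/ε₂ − 1 = 1.667 + 1.282 − 1 = 1.949.
q = 5.67×10⁻⁸ × 8.455×10⁹ / 1.949.

q ≈ 246 W/m²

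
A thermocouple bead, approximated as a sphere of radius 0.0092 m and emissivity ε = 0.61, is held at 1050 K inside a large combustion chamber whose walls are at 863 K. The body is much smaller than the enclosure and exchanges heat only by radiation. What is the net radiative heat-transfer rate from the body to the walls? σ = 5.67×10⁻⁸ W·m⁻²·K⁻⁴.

P_net ≈ 24.3 W

For a small grey body in a large enclosure: P_net = εσA(T_body⁴ − T_wall⁴).
A = 4πr² = 0.001064 m²; T_body⁴ − T_wall⁴ = 1.216×10¹² − 5.547×10¹¹ = 6.608×10¹¹ K⁴.
|P_net| = 0.61·5.67×10⁻⁸·0.001064·6.608×10¹¹.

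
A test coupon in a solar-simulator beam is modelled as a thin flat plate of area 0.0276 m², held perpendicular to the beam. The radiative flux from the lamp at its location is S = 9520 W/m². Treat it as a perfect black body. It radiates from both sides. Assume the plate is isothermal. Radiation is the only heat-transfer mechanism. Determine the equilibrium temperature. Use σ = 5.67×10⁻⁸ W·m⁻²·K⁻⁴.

At equilibrium, absorbed power = emitted power.
Absorbing cross-section = A = 0.02760 m²; emitting surface = 2A = 0.05520 m² (ratio 2).
S·A_cross = εσ·A_surf·T⁴  ⇒  T⁴ = S/(2σ).
T⁴ = 1.00·9520/(2·5.67×10⁻⁸) = 8.395×10¹⁰ K⁴.
T = (8.395×10¹⁰)^(1/4).

T ≈ 538 K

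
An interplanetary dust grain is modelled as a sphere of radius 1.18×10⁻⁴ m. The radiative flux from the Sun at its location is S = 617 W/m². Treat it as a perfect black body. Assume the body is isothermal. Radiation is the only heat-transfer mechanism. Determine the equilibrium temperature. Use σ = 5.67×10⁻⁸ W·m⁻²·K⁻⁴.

T ≈ 228 K

At equilibrium, absorbed power = emitted power.
Absorbing cross-section = πr² = 4.374×10⁻⁸ m²; emitting surface = 4πr² = 1.750×10⁻⁷ m² (ratio 4).
S·A_cross = εσ·A_surf·T⁴  ⇒  T⁴ = S/(4σ).
T⁴ = 1.00·617/(4·5.67×10⁻⁸) = 2.720×10⁹ K⁴.
T = (2.720×10⁹)^(1/4).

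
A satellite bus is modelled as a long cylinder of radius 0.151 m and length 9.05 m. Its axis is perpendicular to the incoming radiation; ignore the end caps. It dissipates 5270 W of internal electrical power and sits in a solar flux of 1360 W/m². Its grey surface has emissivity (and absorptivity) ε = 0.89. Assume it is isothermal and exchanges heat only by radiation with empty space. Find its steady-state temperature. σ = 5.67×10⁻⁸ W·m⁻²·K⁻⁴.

At steady state, absorbed solar power + internal power = radiated power.
Absorbed: α·S·A_cross = 0.89·1360·2.733 = 3308 W (cross-section 2rL).
Total input = 3308 + 5270 = 8578 W.
Radiated: εσ·A_surf·T⁴ with A_surf = 2πrL = 8.586 m².
T⁴ = 8578/(0.89·5.67×10⁻⁸·8.586) = 1.980×10¹⁰ K⁴.

T ≈ 375 K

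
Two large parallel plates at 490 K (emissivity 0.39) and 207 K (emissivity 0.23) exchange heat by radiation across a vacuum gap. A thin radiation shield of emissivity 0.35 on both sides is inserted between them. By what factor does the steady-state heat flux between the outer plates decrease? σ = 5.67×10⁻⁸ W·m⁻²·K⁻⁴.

factor ≈ 1.80

Without shield: q₀ = σΔ(T⁴)/(1/ε₁+1/ε₂−1) with denominator 5.912.
With shield the two gaps are in series; the resistances add: (1/ε₁+1/ε_s−1)+(1/ε_s+1/ε₂−1) = 4.421+6.205 = 10.63.
Heat-flux ratio q₀/q = 10.63/5.912.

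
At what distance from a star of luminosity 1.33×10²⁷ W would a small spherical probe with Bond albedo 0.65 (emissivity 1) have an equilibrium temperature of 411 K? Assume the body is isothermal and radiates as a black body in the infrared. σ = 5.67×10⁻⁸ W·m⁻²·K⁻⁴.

For an isothermal black-emitting sphere, (1−a)S·πr² = σ·4πr²·T⁴ ⇒ S = 4σT⁴/(1−a).
S = 4·5.67×10⁻⁸·(411)⁴/0.350 = 18490 W/m².
Flux falls as S = L/(4πd²), so d = √(L/(4πS)) = √(1.33×10²⁷/(4π·18490)).

d ≈ 7.57×10¹⁰ m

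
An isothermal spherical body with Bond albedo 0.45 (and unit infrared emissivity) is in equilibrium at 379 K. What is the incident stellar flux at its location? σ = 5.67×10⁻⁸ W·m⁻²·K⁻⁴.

S ≈ 8510 W/m²

(1−a)S·πr² = σ·4πr²·T⁴ ⇒ S = 4σT⁴/(1−a).
S = 4·5.67×10⁻⁸·2.063×10¹⁰/0.550.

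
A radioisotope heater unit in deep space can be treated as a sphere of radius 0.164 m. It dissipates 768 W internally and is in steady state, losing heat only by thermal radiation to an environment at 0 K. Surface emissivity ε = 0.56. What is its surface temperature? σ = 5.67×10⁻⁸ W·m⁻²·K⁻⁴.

Steady state: internal power = radiated power, P = εσA T⁴.
Radiating area A = 4πr² = 0.3380 m².
T⁴ = P/(εσA) = 768/(0.56·5.67×10⁻⁸·0.3380) = 7.156×10¹⁰ K⁴.
T = (7.156×10¹⁰)^(1/4).

T ≈ 517 K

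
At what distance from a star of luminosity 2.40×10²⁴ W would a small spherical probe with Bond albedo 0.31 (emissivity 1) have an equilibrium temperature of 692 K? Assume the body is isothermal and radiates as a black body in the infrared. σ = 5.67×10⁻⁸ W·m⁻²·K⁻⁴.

d ≈ 1.59×10⁹ m

For an isothermal black-emitting sphere, (1−a)S·πr² = σ·4πr²·T⁴ ⇒ S = 4σT⁴/(1−a).
S = 4·5.67×10⁻⁸·(692)⁴/0.690 = 75370 W/m².
Flux falls as S = L/(4πd²), so d = √(L/(4πS)) = √(2.40×10²⁴/(4π·75370)).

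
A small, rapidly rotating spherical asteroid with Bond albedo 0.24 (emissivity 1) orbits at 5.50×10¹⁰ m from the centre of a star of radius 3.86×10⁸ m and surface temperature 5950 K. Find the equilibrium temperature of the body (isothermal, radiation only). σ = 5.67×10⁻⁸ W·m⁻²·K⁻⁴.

The star's surface emits σT_*⁴; at distance d the flux is S = σT_*⁴(R_*/d)².
S = 5.67×10⁻⁸·(5950)⁴·(3.86×10⁸/5.50×10¹⁰)² = 3500 W/m².
For an isothermal sphere T⁴ = (1−a)S/(4σ) = 1.173×10¹⁰ K⁴.

T ≈ 329 K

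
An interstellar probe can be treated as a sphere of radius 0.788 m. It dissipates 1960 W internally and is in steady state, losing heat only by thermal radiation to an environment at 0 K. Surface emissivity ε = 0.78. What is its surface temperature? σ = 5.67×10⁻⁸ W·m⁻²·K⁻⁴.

T ≈ 275 K

Steady state: internal power = radiated power, P = εσA T⁴.
Radiating area A = 4πr² = 7.803 m².
T⁴ = P/(εσA) = 1960/(0.78·5.67×10⁻⁸·7.803) = 5.680×10⁹ K⁴.
T = (5.680×10⁹)^(1/4).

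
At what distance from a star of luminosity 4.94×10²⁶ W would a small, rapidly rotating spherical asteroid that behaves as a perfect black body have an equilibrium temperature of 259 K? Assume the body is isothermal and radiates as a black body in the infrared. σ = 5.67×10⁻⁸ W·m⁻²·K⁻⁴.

For an isothermal black-emitting sphere, (1−a)S·πr² = σ·4πr²·T⁴ ⇒ S = 4σT⁴/(1−a).
S = 4·5.67×10⁻⁸·(259)⁴/1.00 = 1021 W/m².
Flux falls as S = L/(4πd²), so d = √(L/(4πS)) = √(4.94×10²⁶/(4π·1021)).

d ≈ 1.96×10¹¹ m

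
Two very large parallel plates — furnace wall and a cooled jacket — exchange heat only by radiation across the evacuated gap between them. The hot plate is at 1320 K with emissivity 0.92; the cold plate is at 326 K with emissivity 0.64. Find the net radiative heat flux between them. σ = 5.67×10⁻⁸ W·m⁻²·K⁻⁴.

q ≈ 1.04×10⁵ W/m²

For two infinite grey parallel plates, q = σ(T₁⁴ − T₂⁴)/(1/ε₁ + 1/ε₂ − 1).
T₁⁴ − T₂⁴ = 3.036×10¹² − 1.129×10¹⁰ = 3.025×10¹² K⁴.
1/ε₁ + 1/ε₂ − 1 = 1.087 + 1.562 − 1 = 1.649.
q = 5.67×10⁻⁸ × 3.025×10¹² / 1.649.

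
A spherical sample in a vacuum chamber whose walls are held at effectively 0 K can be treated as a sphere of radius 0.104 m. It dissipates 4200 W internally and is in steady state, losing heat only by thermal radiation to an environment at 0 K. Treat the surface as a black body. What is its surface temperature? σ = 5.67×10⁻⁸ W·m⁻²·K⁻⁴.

Steady state: internal power = radiated power, P = εσA T⁴.
Radiating area A = 4πr² = 0.1359 m².
T⁴ = P/(εσA) = 4200/(1.0·5.67×10⁻⁸·0.1359) = 5.450×10¹¹ K⁴.
T = (5.450×10¹¹)^(1/4).

T ≈ 859 K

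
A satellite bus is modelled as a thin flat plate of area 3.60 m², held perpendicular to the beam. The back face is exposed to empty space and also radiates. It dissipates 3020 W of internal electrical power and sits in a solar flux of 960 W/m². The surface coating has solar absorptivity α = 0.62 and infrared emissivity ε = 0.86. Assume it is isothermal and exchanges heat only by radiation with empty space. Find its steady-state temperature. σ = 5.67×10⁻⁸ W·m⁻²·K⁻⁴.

At steady state, absorbed solar power + internal power = radiated power.
Absorbed: α·S·A_cross = 0.62·960·3.600 = 2143 W (cross-section A).
Total input = 2143 + 3020 = 5163 W.
Radiated: εσ·A_surf·T⁴ with A_surf = 2A = 7.200 m².
T⁴ = 5163/(0.86·5.67×10⁻⁸·7.200) = 1.470×10¹⁰ K⁴.

T ≈ 348 K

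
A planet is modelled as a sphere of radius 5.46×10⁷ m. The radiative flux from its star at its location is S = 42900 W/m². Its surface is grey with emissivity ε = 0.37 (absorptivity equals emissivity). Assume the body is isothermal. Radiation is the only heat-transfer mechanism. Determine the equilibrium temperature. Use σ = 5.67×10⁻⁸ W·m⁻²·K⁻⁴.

T ≈ 659 K

At equilibrium, absorbed power = emitted power.
Absorbing cross-section = πr² = 9.366×10¹⁵ m²; emitting surface = 4πr² = 3.746×10¹⁶ m² (ratio 4).
εS·A_cross = εσ·A_surf·T⁴  ⇒  T⁴ = S/(4σ)   (ε cancels).
T⁴ = 42900/(4·5.67×10⁻⁸) = 1.892×10¹¹ K⁴.
T = (1.892×10¹¹)^(1/4).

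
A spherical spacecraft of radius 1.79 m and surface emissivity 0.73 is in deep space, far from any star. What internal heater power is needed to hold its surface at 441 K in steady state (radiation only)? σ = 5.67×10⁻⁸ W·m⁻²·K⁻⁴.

P ≈ 63000 W

P = εσ·4πr²·T⁴.
4πr² = 40.26 m²; T⁴ = 3.782×10¹⁰ K⁴.
P = 0.73·5.67×10⁻⁸·40.26·3.782×10¹⁰.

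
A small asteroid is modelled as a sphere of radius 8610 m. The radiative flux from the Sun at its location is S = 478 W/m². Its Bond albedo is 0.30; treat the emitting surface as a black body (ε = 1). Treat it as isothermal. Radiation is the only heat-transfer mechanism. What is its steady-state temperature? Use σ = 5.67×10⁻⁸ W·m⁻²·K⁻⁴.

T ≈ 196 K

At equilibrium, absorbed power = emitted power.
Absorbing cross-section = πr² = 2.329×10⁸ m²; emitting surface = 4πr² = 9.316×10⁸ m² (ratio 4).
(1−a)S·A_cross = εσ·A_surf·T⁴  ⇒  T⁴ = (1−a)S/(4σ).
T⁴ = 0.700·478/(4·5.67×10⁻⁸) = 1.475×10⁹ K⁴.
T = (1.475×10⁹)^(1/4).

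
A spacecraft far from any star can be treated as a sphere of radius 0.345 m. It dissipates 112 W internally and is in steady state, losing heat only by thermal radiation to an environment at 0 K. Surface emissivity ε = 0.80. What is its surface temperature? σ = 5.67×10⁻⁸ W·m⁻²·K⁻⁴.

Steady state: internal power = radiated power, P = εσA T⁴.
Radiating area A = 4πr² = 1.496 m².
T⁴ = P/(εσA) = 112/(0.80·5.67×10⁻⁸·1.496) = 1.651×10⁹ K⁴.
T = (1.651×10⁹)^(1/4).

T ≈ 202 K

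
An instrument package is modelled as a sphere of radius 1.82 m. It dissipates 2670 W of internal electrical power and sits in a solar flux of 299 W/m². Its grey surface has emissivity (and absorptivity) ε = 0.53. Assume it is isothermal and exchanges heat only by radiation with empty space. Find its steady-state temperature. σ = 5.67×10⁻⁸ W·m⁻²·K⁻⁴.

T ≈ 242 K

At steady state, absorbed solar power + internal power = radiated power.
Absorbed: α·S·A_cross = 0.53·299·10.41 = 1649 W (cross-section πr²).
Total input = 1649 + 2670 = 4319 W.
Radiated: εσ·A_surf·T⁴ with A_surf = 4πr² = 41.62 m².
T⁴ = 4319/(0.53·5.67×10⁻⁸·41.62) = 3.453×10⁹ K⁴.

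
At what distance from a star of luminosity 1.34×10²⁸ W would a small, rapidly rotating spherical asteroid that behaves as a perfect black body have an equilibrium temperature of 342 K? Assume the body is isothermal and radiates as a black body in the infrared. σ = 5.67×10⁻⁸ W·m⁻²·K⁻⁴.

For an isothermal black-emitting sphere, (1−a)S·πr² = σ·4πr²·T⁴ ⇒ S = 4σT⁴/(1−a).
S = 4·5.67×10⁻⁸·(342)⁴/1.00 = 3103 W/m².
Flux falls as S = L/(4πd²), so d = √(L/(4πS)) = √(1.34×10²⁸/(4π·3103)).

d ≈ 5.86×10¹¹ m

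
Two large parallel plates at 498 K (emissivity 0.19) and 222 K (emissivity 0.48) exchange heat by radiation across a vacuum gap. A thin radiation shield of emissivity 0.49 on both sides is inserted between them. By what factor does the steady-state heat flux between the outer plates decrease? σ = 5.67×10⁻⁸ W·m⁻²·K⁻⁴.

Without shield: q₀ = σΔ(T⁴)/(1/ε₁+1/ε₂−1) with denominator 6.346.
With shield the two gaps are in series; the resistances add: (1/ε₁+1/ε_s−1)+(1/ε_s+1/ε₂−1) = 6.304+3.124 = 9.428.
Heat-flux ratio q₀/q = 9.428/6.346.

factor ≈ 1.49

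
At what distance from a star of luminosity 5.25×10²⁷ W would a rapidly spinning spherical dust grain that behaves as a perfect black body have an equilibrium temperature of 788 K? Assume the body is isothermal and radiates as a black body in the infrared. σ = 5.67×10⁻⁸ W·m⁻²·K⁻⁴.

d ≈ 6.91×10¹⁰ m

For an isothermal black-emitting sphere, (1−a)S·πr² = σ·4πr²·T⁴ ⇒ S = 4σT⁴/(1−a).
S = 4·5.67×10⁻⁸·(788)⁴/1.00 = 87450 W/m².
Flux falls as S = L/(4πd²), so d = √(L/(4πS)) = √(5.25×10²⁷/(4π·87450)).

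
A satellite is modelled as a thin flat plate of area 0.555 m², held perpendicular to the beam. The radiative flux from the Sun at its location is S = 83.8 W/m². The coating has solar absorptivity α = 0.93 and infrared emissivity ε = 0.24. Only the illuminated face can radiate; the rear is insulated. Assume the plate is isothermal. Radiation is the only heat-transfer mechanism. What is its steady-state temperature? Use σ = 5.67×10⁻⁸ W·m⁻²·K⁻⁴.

T ≈ 275 K

At equilibrium, absorbed power = emitted power.
Absorbing cross-section = A = 0.5550 m²; emitting surface = A = 0.5550 m² (ratio 1).
αS·A_cross = εσ·A_surf·T⁴  ⇒  T⁴ = αS/(ε·1σ).
T⁴ = 0.930·83.8/(0.24·1·5.67×10⁻⁸) = 5.727×10⁹ K⁴.
T = (5.727×10⁹)^(1/4).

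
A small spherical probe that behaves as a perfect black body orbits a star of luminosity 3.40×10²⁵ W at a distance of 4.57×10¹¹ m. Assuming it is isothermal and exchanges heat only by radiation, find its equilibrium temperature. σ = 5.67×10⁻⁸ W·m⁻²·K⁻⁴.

T ≈ 86.9 K

First find the stellar flux at distance d: S = L/(4πd²) = 3.40×10²⁵/(4π·(4.57×10¹¹)²) = 12.95 W/m².
For an isothermal sphere, absorbed (1−a)S·πr² = emitted σ·4πr²·T⁴, so T⁴ = (1−a)S/(4σ).
T⁴ = 1.00·12.95/(4·5.67×10⁻⁸) = 5.712×10⁷ K⁴.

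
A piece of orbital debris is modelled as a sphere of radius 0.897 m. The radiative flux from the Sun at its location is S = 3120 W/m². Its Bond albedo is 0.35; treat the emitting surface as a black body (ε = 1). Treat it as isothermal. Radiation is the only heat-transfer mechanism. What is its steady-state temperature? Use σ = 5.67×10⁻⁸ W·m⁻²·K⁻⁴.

T ≈ 308 K

At equilibrium, absorbed power = emitted power.
Absorbing cross-section = πr² = 2.528 m²; emitting surface = 4πr² = 10.11 m² (ratio 4).
(1−a)S·A_cross = εσ·A_surf·T⁴  ⇒  T⁴ = (1−a)S/(4σ).
T⁴ = 0.650·3120/(4·5.67×10⁻⁸) = 8.942×10⁹ K⁴.
T = (8.942×10⁹)^(1/4).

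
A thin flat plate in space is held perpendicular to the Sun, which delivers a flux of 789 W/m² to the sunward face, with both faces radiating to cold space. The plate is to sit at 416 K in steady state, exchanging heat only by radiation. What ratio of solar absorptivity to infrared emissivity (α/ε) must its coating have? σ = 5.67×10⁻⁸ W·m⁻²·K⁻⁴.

α/ε ≈ 4.30

Balance: αS·A = εσ·2A·T⁴ ⇒ α/ε = 2σT⁴/S.
α/ε = 2·5.67×10⁻⁸·(416)⁴/789 = 2·5.67×10⁻⁸·2.995×10¹⁰/789.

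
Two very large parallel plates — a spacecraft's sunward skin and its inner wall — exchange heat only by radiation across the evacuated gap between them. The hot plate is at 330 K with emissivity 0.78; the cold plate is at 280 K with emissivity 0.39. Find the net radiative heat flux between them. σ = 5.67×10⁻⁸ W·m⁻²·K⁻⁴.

q ≈ 114 W/m²

For two infinite grey parallel plates, q = σ(T₁⁴ − T₂⁴)/(1/ε₁ + 1/ε₂ − 1).
T₁⁴ − T₂⁴ = 1.186×10¹⁰ − 6.147×10⁹ = 5.713×10⁹ K⁴.
1/ε₁ + 1/ε₂ − 1 = 1.282 + 2.564 − 1 = 2.846.
q = 5.67×10⁻⁸ × 5.713×10⁹ / 2.846.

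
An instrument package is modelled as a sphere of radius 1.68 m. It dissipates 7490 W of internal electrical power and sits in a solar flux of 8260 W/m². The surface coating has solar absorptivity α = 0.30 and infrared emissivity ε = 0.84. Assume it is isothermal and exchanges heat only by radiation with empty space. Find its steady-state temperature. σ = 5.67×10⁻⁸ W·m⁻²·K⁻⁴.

T ≈ 363 K

At steady state, absorbed solar power + internal power = radiated power.
Absorbed: α·S·A_cross = 0.30·8260·8.867 = 21970 W (cross-section πr²).
Total input = 21970 + 7490 = 29460 W.
Radiated: εσ·A_surf·T⁴ with A_surf = 4πr² = 35.47 m².
T⁴ = 29460/(0.84·5.67×10⁻⁸·35.47) = 1.744×10¹⁰ K⁴.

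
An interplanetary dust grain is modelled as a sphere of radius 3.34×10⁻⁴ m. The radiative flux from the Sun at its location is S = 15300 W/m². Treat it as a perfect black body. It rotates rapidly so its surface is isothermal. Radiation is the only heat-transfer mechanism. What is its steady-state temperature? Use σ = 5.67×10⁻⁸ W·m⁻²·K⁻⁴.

T ≈ 510 K

At equilibrium, absorbed power = emitted power.
Absorbing cross-section = πr² = 3.505×10⁻⁷ m²; emitting surface = 4πr² = 1.402×10⁻⁶ m² (ratio 4).
S·A_cross = εσ·A_surf·T⁴  ⇒  T⁴ = S/(4σ).
T⁴ = 1.00·15300/(4·5.67×10⁻⁸) = 6.746×10¹⁰ K⁴.
T = (6.746×10¹⁰)^(1/4).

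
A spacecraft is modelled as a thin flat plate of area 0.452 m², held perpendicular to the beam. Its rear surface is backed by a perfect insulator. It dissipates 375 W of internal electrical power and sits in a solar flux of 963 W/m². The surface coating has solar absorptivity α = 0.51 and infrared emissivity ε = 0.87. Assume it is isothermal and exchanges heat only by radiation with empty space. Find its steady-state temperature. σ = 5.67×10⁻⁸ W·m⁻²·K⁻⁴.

At steady state, absorbed solar power + internal power = radiated power.
Absorbed: α·S·A_cross = 0.51·963·0.4520 = 222.0 W (cross-section A).
Total input = 222.0 + 375 = 597.0 W.
Radiated: εσ·A_surf·T⁴ with A_surf = A = 0.4520 m².
T⁴ = 597.0/(0.87·5.67×10⁻⁸·0.4520) = 2.677×10¹⁰ K⁴.

T ≈ 405 K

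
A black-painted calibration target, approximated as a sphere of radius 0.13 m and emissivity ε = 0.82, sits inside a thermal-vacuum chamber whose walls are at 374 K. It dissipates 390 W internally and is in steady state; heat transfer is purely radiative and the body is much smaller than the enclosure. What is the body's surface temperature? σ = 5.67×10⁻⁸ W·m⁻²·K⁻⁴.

T ≈ 493 K

For a small grey body in a large enclosure, net radiated power = εσA(T⁴ − T_w⁴).
Steady state: P = εσA(T⁴ − T_w⁴) with A = 4πr² = 0.2124 m².
T⁴ = P/(εσA) + T_w⁴ = 390/(0.82·5.67×10⁻⁸·0.2124) + (374)⁴
    = 3.950×10¹⁰ + 1.957×10¹⁰ = 5.906×10¹⁰ K⁴.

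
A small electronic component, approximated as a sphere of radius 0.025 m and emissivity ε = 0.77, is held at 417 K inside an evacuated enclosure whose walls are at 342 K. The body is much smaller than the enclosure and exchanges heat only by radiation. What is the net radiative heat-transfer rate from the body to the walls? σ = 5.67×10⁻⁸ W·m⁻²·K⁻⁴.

P_net ≈ 5.68 W

For a small grey body in a large enclosure: P_net = εσA(T_body⁴ − T_wall⁴).
A = 4πr² = 0.007854 m²; T_body⁴ − T_wall⁴ = 3.024×10¹⁰ − 1.368×10¹⁰ = 1.656×10¹⁰ K⁴.
|P_net| = 0.77·5.67×10⁻⁸·0.007854·1.656×10¹⁰.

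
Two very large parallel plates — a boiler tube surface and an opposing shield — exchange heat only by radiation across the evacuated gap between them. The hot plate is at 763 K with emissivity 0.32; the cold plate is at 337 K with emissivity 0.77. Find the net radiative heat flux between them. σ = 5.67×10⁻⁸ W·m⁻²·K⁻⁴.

For two infinite grey parallel plates, q = σ(T₁⁴ − T₂⁴)/(1/ε₁ + 1/ε₂ − 1).
T₁⁴ − T₂⁴ = 3.389×10¹¹ − 1.290×10¹⁰ = 3.260×10¹¹ K⁴.
1/ε₁ + 1/ε₂ − 1 = 3.125 + 1.299 − 1 = 3.424.
q = 5.67×10⁻⁸ × 3.260×10¹¹ / 3.424.

q ≈ 5400 W/m²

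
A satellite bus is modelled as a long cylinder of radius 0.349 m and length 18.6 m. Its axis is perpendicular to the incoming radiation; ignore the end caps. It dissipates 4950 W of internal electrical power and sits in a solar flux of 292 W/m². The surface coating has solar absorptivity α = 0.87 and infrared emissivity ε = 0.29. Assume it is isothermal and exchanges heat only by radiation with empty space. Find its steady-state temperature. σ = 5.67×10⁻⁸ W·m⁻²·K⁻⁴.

T ≈ 333 K

At steady state, absorbed solar power + internal power = radiated power.
Absorbed: α·S·A_cross = 0.87·292·12.98 = 3298 W (cross-section 2rL).
Total input = 3298 + 4950 = 8248 W.
Radiated: εσ·A_surf·T⁴ with A_surf = 2πrL = 40.79 m².
T⁴ = 8248/(0.29·5.67×10⁻⁸·40.79) = 1.230×10¹⁰ K⁴.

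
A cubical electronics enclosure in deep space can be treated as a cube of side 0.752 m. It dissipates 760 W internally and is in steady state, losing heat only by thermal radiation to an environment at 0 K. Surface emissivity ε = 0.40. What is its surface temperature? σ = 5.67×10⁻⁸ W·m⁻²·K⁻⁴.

Steady state: internal power = radiated power, P = εσA T⁴.
Radiating area A = 6L² = 3.393 m².
T⁴ = P/(εσA) = 760/(0.40·5.67×10⁻⁸·3.393) = 9.876×10⁹ K⁴.
T = (9.876×10⁹)^(1/4).

T ≈ 315 K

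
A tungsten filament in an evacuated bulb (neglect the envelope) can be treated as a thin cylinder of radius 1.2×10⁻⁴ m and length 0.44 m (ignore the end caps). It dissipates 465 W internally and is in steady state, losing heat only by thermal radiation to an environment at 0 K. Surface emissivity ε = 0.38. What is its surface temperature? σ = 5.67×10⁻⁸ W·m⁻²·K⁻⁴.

Steady state: internal power = radiated power, P = εσA T⁴.
Radiating area A = 2πrL = 3.318×10⁻⁴ m².
T⁴ = P/(εσA) = 465/(0.38·5.67×10⁻⁸·3.318×10⁻⁴) = 6.505×10¹³ K⁴.
T = (6.505×10¹³)^(1/4).

T ≈ 2840 K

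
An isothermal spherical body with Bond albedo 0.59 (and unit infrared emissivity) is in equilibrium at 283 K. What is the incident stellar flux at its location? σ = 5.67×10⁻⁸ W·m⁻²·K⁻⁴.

S ≈ 3550 W/m²

(1−a)S·πr² = σ·4πr²·T⁴ ⇒ S = 4σT⁴/(1−a).
S = 4·5.67×10⁻⁸·6.414×10⁹/0.410.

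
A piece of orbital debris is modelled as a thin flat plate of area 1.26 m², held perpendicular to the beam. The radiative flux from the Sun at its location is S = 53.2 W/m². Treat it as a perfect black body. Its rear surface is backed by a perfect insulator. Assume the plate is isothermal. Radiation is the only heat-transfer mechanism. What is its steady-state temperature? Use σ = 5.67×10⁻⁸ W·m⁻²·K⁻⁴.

T ≈ 175 K

At equilibrium, absorbed power = emitted power.
Absorbing cross-section = A = 1.260 m²; emitting surface = A = 1.260 m² (ratio 1).
S·A_cross = εσ·A_surf·T⁴  ⇒  T⁴ = S/(1σ).
T⁴ = 1.00·53.2/(1·5.67×10⁻⁸) = 9.383×10⁸ K⁴.
T = (9.383×10⁸)^(1/4).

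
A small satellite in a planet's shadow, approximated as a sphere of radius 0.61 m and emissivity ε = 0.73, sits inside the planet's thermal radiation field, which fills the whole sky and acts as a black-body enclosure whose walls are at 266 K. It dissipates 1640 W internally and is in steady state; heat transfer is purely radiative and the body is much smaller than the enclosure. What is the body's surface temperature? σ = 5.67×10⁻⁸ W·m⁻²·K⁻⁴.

For a small grey body in a large enclosure, net radiated power = εσA(T⁴ − T_w⁴).
Steady state: P = εσA(T⁴ − T_w⁴) with A = 4πr² = 4.676 m².
T⁴ = P/(εσA) + T_w⁴ = 1640/(0.73·5.67×10⁻⁸·4.676) + (266)⁴
    = 8.474×10⁹ + 5.006×10⁹ = 1.348×10¹⁰ K⁴.

T ≈ 341 K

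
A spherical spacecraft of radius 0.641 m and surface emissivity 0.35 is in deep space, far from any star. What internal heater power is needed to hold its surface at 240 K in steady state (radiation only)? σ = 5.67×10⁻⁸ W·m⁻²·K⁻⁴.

P = εσ·4πr²·T⁴.
4πr² = 5.163 m²; T⁴ = 3.318×10⁹ K⁴.
P = 0.35·5.67×10⁻⁸·5.163·3.318×10⁹.

P ≈ 340 W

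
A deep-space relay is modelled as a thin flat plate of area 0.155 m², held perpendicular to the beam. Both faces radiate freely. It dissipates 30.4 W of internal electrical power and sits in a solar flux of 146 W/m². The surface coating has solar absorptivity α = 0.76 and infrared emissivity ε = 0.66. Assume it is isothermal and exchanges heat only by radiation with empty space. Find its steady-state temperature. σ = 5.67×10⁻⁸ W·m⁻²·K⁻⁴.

At steady state, absorbed solar power + internal power = radiated power.
Absorbed: α·S·A_cross = 0.76·146·0.1550 = 17.20 W (cross-section A).
Total input = 17.20 + 30.4 = 47.60 W.
Radiated: εσ·A_surf·T⁴ with A_surf = 2A = 0.3100 m².
T⁴ = 47.60/(0.66·5.67×10⁻⁸·0.3100) = 4.103×10⁹ K⁴.

T ≈ 253 K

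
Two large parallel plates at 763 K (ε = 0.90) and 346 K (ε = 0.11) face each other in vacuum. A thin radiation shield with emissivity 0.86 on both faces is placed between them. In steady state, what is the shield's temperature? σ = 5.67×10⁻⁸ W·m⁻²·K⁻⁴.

In steady state the net flux on the hot side equals that on the cold side.
σ(T₁⁴−T_s⁴)/D₁ = σ(T_s⁴−T₂⁴)/D₂, with D₁ = 1/ε₁+1/ε_s−1 = 1.274, D₂ = 1/ε_s+1/ε₂−1 = 9.254.
Solve for T_s⁴: T_s⁴ = (D₂·T₁⁴ + D₁·T₂⁴)/(D₁+D₂) = 2.996×10¹¹ K⁴.

T_s ≈ 740 K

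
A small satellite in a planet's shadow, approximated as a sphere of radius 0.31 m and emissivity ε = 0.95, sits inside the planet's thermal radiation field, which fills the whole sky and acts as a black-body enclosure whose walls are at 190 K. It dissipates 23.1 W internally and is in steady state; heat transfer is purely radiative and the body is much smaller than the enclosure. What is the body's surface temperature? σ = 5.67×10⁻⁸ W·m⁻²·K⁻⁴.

For a small grey body in a large enclosure, net radiated power = εσA(T⁴ − T_w⁴).
Steady state: P = εσA(T⁴ − T_w⁴) with A = 4πr² = 1.208 m².
T⁴ = P/(εσA) + T_w⁴ = 23.1/(0.95·5.67×10⁻⁸·1.208) + (190)⁴
    = 3.551×10⁸ + 1.303×10⁹ = 1.658×10⁹ K⁴.

T ≈ 202 K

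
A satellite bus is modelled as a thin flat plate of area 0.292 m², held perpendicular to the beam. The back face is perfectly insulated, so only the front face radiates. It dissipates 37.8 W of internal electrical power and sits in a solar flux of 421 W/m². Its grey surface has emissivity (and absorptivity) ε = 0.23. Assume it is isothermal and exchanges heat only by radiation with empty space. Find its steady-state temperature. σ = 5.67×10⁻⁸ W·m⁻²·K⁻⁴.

T ≈ 363 K

At steady state, absorbed solar power + internal power = radiated power.
Absorbed: α·S·A_cross = 0.23·421·0.2920 = 28.27 W (cross-section A).
Total input = 28.27 + 37.8 = 66.07 W.
Radiated: εσ·A_surf·T⁴ with A_surf = A = 0.2920 m².
T⁴ = 66.07/(0.23·5.67×10⁻⁸·0.2920) = 1.735×10¹⁰ K⁴.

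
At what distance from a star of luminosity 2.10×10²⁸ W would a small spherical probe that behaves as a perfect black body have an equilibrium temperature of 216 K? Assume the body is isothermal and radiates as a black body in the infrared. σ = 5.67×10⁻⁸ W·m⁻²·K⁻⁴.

d ≈ 1.84×10¹² m

For an isothermal black-emitting sphere, (1−a)S·πr² = σ·4πr²·T⁴ ⇒ S = 4σT⁴/(1−a).
S = 4·5.67×10⁻⁸·(216)⁴/1.00 = 493.7 W/m².
Flux falls as S = L/(4πd²), so d = √(L/(4πS)) = √(2.10×10²⁸/(4π·493.7)).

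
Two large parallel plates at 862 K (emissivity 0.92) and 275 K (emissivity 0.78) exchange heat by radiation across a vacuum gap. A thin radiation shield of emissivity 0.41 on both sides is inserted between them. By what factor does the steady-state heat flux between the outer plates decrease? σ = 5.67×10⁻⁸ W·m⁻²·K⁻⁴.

factor ≈ 3.83

Without shield: q₀ = σΔ(T⁴)/(1/ε₁+1/ε₂−1) with denominator 1.369.
With shield the two gaps are in series; the resistances add: (1/ε₁+1/ε_s−1)+(1/ε_s+1/ε₂−1) = 2.526+2.721 = 5.247.
Heat-flux ratio q₀/q = 5.247/1.369.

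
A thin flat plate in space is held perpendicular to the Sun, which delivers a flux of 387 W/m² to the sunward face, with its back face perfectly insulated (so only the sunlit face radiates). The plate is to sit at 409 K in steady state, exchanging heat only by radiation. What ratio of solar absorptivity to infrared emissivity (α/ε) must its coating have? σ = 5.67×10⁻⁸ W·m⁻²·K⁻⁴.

Balance: αS·A = εσ·1A·T⁴ ⇒ α/ε = σT⁴/S.
α/ε = 5.67×10⁻⁸·(409)⁴/387 = 5.67×10⁻⁸·2.798×10¹⁰/387.

α/ε ≈ 4.10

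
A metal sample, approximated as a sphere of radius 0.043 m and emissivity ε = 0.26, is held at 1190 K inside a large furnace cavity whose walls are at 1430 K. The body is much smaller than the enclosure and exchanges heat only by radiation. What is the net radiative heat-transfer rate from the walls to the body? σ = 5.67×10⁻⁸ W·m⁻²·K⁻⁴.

P_net ≈ 745 W

For a small grey body in a large enclosure: P_net = εσA(T_body⁴ − T_wall⁴).
A = 4πr² = 0.02324 m²; T_body⁴ − T_wall⁴ = 2.005×10¹² − 4.182×10¹² = -2.176×10¹² K⁴.
|P_net| = 0.26·5.67×10⁻⁸·0.02324·2.176×10¹².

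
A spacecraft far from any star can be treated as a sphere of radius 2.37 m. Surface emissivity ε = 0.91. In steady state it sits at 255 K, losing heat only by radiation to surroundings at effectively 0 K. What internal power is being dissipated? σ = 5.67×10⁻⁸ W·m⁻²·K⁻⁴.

Steady state: P = εσA T⁴.
A = 4πr² = 70.58 m²; T⁴ = (255)⁴ = 4.228×10⁹ K⁴.
P = 0.91 × 5.67×10⁻⁸ × 70.58 × 4.228×10⁹.

P ≈ 15400 W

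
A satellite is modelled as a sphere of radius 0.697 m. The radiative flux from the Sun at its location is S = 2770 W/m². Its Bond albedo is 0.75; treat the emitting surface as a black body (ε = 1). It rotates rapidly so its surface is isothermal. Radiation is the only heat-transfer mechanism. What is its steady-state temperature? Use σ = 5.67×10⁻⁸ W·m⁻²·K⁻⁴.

At equilibrium, absorbed power = emitted power.
Absorbing cross-section = πr² = 1.526 m²; emitting surface = 4πr² = 6.105 m² (ratio 4).
(1−a)S·A_cross = εσ·A_surf·T⁴  ⇒  T⁴ = (1−a)S/(4σ).
T⁴ = 0.250·2770/(4·5.67×10⁻⁸) = 3.053×10⁹ K⁴.
T = (3.053×10⁹)^(1/4).

T ≈ 235 K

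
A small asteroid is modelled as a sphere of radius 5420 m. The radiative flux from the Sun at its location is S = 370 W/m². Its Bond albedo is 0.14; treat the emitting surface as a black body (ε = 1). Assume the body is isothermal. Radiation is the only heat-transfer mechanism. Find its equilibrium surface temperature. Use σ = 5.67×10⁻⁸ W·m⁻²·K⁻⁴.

T ≈ 194 K

At equilibrium, absorbed power = emitted power.
Absorbing cross-section = πr² = 9.229×10⁷ m²; emitting surface = 4πr² = 3.692×10⁸ m² (ratio 4).
(1−a)S·A_cross = εσ·A_surf·T⁴  ⇒  T⁴ = (1−a)S/(4σ).
T⁴ = 0.860·370/(4·5.67×10⁻⁸) = 1.403×10⁹ K⁴.
T = (1.403×10⁹)^(1/4).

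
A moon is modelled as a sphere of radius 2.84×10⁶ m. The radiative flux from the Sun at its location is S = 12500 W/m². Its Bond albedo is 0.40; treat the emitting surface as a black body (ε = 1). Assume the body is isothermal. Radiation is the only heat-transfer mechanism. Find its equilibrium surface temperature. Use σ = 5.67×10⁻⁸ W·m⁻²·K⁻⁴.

At equilibrium, absorbed power = emitted power.
Absorbing cross-section = πr² = 2.534×10¹³ m²; emitting surface = 4πr² = 1.014×10¹⁴ m² (ratio 4).
(1−a)S·A_cross = εσ·A_surf·T⁴  ⇒  T⁴ = (1−a)S/(4σ).
T⁴ = 0.600·12500/(4·5.67×10⁻⁸) = 3.307×10¹⁰ K⁴.
T = (3.307×10¹⁰)^(1/4).

T ≈ 426 K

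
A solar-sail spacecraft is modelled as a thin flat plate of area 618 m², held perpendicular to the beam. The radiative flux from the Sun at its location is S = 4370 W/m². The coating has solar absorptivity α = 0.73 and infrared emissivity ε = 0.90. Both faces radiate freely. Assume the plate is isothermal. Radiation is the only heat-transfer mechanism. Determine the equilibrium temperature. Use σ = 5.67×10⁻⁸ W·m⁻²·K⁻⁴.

At equilibrium, absorbed power = emitted power.
Absorbing cross-section = A = 618.0 m²; emitting surface = 2A = 1236 m² (ratio 2).
αS·A_cross = εσ·A_surf·T⁴  ⇒  T⁴ = αS/(ε·2σ).
T⁴ = 0.730·4370/(0.90·2·5.67×10⁻⁸) = 3.126×10¹⁰ K⁴.
T = (3.126×10¹⁰)^(1/4).

T ≈ 420 K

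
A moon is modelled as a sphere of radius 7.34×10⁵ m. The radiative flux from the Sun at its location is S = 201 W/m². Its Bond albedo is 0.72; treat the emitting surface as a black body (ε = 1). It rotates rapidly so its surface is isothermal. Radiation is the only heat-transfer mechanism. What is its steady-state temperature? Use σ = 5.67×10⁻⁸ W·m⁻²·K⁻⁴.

At equilibrium, absorbed power = emitted power.
Absorbing cross-section = πr² = 1.693×10¹² m²; emitting surface = 4πr² = 6.770×10¹² m² (ratio 4).
(1−a)S·A_cross = εσ·A_surf·T⁴  ⇒  T⁴ = (1−a)S/(4σ).
T⁴ = 0.280·201/(4·5.67×10⁻⁸) = 2.481×10⁸ K⁴.
T = (2.481×10⁸)^(1/4).

T ≈ 126 K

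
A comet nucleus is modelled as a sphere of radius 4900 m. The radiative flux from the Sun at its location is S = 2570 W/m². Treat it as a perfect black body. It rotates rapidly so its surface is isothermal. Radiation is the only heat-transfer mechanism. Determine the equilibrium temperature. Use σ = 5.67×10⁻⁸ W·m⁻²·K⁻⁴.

At equilibrium, absorbed power = emitted power.
Absorbing cross-section = πr² = 7.543×10⁷ m²; emitting surface = 4πr² = 3.017×10⁸ m² (ratio 4).
S·A_cross = εσ·A_surf·T⁴  ⇒  T⁴ = S/(4σ).
T⁴ = 1.00·2570/(4·5.67×10⁻⁸) = 1.133×10¹⁰ K⁴.
T = (1.133×10¹⁰)^(1/4).

T ≈ 326 K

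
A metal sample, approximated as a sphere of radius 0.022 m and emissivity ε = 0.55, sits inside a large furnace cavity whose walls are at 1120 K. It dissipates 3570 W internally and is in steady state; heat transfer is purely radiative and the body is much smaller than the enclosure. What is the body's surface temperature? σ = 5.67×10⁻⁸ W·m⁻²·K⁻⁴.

T ≈ 2130 K

For a small grey body in a large enclosure, net radiated power = εσA(T⁴ − T_w⁴).
Steady state: P = εσA(T⁴ − T_w⁴) with A = 4πr² = 0.006082 m².
T⁴ = P/(εσA) + T_w⁴ = 3570/(0.55·5.67×10⁻⁸·0.006082) + (1120)⁴
    = 1.882×10¹³ + 1.574×10¹² = 2.040×10¹³ K⁴.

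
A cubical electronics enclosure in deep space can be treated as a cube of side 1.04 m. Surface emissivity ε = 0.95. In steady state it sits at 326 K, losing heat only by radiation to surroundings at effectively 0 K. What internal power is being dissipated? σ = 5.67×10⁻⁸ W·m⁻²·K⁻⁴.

P ≈ 3950 W

Steady state: P = εσA T⁴.
A = 6L² = 6.490 m²; T⁴ = (326)⁴ = 1.129×10¹⁰ K⁴.
P = 0.95 × 5.67×10⁻⁸ × 6.490 × 1.129×10¹⁰.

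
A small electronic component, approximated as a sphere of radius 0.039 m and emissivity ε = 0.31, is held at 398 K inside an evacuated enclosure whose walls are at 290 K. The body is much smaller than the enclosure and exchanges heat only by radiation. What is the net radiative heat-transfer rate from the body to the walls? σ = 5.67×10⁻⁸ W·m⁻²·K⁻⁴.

For a small grey body in a large enclosure: P_net = εσA(T_body⁴ − T_wall⁴).
A = 4πr² = 0.01911 m²; T_body⁴ − T_wall⁴ = 2.509×10¹⁰ − 7.073×10⁹ = 1.802×10¹⁰ K⁴.
|P_net| = 0.31·5.67×10⁻⁸·0.01911·1.802×10¹⁰.

P_net ≈ 6.05 W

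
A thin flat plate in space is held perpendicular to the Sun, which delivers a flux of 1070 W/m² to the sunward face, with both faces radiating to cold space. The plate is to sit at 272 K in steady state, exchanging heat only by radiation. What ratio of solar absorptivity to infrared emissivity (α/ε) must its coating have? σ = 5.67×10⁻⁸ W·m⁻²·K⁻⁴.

α/ε ≈ 0.580

Balance: αS·A = εσ·2A·T⁴ ⇒ α/ε = 2σT⁴/S.
α/ε = 2·5.67×10⁻⁸·(272)⁴/1070 = 2·5.67×10⁻⁸·5.474×10⁹/1070.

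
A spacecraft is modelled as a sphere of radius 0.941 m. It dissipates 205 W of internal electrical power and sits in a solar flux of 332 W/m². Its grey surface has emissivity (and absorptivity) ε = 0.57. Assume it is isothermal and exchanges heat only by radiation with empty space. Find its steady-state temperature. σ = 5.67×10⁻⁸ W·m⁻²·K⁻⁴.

T ≈ 212 K

At steady state, absorbed solar power + internal power = radiated power.
Absorbed: α·S·A_cross = 0.57·332·2.782 = 526.4 W (cross-section πr²).
Total input = 526.4 + 205 = 731.4 W.
Radiated: εσ·A_surf·T⁴ with A_surf = 4πr² = 11.13 m².
T⁴ = 731.4/(0.57·5.67×10⁻⁸·11.13) = 2.034×10⁹ K⁴.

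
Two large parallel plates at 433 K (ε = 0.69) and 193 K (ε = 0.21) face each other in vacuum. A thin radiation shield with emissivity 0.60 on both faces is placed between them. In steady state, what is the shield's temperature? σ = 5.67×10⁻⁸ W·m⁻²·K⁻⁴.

T_s ≈ 400 K

In steady state the net flux on the hot side equals that on the cold side.
σ(T₁⁴−T_s⁴)/D₁ = σ(T_s⁴−T₂⁴)/D₂, with D₁ = 1/ε₁+1/ε_s−1 = 2.116, D₂ = 1/ε_s+1/ε₂−1 = 5.429.
Solve for T_s⁴: T_s⁴ = (D₂·T₁⁴ + D₁·T₂⁴)/(D₁+D₂) = 2.568×10¹⁰ K⁴.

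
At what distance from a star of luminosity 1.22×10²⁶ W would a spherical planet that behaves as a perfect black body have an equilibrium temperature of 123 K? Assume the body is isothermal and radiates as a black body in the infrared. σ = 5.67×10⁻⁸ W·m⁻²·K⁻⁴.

d ≈ 4.32×10¹¹ m

For an isothermal black-emitting sphere, (1−a)S·πr² = σ·4πr²·T⁴ ⇒ S = 4σT⁴/(1−a).
S = 4·5.67×10⁻⁸·(123)⁴/1.00 = 51.91 W/m².
Flux falls as S = L/(4πd²), so d = √(L/(4πS)) = √(1.22×10²⁶/(4π·51.91)).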